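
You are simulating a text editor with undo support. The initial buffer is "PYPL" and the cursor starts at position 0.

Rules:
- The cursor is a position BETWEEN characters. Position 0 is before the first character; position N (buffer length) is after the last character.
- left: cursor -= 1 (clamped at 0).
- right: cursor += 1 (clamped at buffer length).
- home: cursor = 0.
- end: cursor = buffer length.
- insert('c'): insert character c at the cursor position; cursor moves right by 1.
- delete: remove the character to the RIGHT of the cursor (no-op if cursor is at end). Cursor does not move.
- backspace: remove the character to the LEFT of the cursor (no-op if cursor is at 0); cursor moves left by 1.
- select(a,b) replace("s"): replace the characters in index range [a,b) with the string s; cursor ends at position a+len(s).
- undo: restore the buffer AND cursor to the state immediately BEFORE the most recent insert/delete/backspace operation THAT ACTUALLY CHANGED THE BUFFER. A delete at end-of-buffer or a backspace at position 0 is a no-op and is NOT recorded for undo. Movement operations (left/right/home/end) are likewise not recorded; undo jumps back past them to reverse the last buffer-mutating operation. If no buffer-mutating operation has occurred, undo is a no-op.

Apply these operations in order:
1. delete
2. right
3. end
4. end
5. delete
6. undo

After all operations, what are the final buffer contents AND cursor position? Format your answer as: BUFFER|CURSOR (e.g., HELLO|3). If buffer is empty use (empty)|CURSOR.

After op 1 (delete): buf='YPL' cursor=0
After op 2 (right): buf='YPL' cursor=1
After op 3 (end): buf='YPL' cursor=3
After op 4 (end): buf='YPL' cursor=3
After op 5 (delete): buf='YPL' cursor=3
After op 6 (undo): buf='PYPL' cursor=0

Answer: PYPL|0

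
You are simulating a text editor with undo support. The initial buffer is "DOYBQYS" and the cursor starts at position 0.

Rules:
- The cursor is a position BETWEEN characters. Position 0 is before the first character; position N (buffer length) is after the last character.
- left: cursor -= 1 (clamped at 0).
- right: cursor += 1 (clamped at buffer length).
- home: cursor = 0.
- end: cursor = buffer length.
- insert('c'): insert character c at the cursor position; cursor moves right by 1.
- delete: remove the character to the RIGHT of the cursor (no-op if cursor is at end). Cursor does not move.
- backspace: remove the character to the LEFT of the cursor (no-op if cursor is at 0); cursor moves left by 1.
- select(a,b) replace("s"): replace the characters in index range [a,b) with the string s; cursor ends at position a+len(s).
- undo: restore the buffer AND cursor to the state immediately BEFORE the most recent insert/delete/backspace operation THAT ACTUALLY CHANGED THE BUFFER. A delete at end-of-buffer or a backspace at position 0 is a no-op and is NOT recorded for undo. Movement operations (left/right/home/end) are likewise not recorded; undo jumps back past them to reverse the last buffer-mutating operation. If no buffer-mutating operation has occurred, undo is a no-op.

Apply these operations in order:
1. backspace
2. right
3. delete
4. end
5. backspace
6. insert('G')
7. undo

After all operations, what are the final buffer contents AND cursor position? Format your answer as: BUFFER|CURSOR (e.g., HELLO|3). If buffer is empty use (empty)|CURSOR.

Answer: DYBQY|5

Derivation:
After op 1 (backspace): buf='DOYBQYS' cursor=0
After op 2 (right): buf='DOYBQYS' cursor=1
After op 3 (delete): buf='DYBQYS' cursor=1
After op 4 (end): buf='DYBQYS' cursor=6
After op 5 (backspace): buf='DYBQY' cursor=5
After op 6 (insert('G')): buf='DYBQYG' cursor=6
After op 7 (undo): buf='DYBQY' cursor=5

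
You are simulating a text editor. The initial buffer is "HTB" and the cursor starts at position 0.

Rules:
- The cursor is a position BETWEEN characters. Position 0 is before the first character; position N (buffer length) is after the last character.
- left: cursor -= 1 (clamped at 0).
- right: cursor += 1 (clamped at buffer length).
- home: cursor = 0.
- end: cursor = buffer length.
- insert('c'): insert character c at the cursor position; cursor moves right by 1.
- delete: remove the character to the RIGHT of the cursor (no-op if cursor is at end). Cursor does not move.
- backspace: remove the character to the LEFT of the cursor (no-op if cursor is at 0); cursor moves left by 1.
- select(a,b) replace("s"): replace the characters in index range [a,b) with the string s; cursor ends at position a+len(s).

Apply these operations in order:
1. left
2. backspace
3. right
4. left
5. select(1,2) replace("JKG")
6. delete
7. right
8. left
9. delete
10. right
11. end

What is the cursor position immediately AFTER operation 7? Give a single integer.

After op 1 (left): buf='HTB' cursor=0
After op 2 (backspace): buf='HTB' cursor=0
After op 3 (right): buf='HTB' cursor=1
After op 4 (left): buf='HTB' cursor=0
After op 5 (select(1,2) replace("JKG")): buf='HJKGB' cursor=4
After op 6 (delete): buf='HJKG' cursor=4
After op 7 (right): buf='HJKG' cursor=4

Answer: 4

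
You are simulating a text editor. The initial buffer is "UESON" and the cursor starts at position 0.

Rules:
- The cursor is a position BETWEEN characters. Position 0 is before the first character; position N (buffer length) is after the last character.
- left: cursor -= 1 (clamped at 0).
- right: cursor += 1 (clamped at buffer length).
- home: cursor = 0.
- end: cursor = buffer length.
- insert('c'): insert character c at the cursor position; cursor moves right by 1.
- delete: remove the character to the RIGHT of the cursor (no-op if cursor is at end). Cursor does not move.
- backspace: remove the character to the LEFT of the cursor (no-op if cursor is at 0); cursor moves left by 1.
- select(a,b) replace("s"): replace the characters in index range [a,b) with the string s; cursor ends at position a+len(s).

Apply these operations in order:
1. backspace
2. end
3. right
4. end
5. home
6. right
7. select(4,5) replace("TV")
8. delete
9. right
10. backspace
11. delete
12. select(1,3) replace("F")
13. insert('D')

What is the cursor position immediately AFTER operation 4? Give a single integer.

Answer: 5

Derivation:
After op 1 (backspace): buf='UESON' cursor=0
After op 2 (end): buf='UESON' cursor=5
After op 3 (right): buf='UESON' cursor=5
After op 4 (end): buf='UESON' cursor=5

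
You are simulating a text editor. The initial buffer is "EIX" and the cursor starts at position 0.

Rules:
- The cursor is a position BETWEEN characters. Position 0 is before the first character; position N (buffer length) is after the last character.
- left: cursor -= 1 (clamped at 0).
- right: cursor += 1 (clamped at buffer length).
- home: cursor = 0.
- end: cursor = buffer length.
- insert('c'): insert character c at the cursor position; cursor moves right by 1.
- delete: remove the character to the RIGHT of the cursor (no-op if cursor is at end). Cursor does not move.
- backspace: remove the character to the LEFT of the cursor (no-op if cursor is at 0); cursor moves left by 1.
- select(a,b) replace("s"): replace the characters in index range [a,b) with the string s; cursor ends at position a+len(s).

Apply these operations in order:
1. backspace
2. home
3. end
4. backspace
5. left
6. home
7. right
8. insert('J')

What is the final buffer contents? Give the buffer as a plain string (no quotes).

Answer: EJI

Derivation:
After op 1 (backspace): buf='EIX' cursor=0
After op 2 (home): buf='EIX' cursor=0
After op 3 (end): buf='EIX' cursor=3
After op 4 (backspace): buf='EI' cursor=2
After op 5 (left): buf='EI' cursor=1
After op 6 (home): buf='EI' cursor=0
After op 7 (right): buf='EI' cursor=1
After op 8 (insert('J')): buf='EJI' cursor=2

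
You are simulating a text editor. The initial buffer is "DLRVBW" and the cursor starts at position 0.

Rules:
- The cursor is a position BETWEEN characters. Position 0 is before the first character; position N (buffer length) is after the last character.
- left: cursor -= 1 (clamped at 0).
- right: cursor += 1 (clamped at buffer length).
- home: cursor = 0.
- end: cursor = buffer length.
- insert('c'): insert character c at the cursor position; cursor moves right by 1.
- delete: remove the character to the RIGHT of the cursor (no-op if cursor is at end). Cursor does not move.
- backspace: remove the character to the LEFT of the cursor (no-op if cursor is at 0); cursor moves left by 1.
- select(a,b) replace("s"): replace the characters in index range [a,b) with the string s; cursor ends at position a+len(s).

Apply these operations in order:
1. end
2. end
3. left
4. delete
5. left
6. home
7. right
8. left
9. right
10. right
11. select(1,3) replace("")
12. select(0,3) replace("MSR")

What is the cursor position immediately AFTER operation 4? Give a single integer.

Answer: 5

Derivation:
After op 1 (end): buf='DLRVBW' cursor=6
After op 2 (end): buf='DLRVBW' cursor=6
After op 3 (left): buf='DLRVBW' cursor=5
After op 4 (delete): buf='DLRVB' cursor=5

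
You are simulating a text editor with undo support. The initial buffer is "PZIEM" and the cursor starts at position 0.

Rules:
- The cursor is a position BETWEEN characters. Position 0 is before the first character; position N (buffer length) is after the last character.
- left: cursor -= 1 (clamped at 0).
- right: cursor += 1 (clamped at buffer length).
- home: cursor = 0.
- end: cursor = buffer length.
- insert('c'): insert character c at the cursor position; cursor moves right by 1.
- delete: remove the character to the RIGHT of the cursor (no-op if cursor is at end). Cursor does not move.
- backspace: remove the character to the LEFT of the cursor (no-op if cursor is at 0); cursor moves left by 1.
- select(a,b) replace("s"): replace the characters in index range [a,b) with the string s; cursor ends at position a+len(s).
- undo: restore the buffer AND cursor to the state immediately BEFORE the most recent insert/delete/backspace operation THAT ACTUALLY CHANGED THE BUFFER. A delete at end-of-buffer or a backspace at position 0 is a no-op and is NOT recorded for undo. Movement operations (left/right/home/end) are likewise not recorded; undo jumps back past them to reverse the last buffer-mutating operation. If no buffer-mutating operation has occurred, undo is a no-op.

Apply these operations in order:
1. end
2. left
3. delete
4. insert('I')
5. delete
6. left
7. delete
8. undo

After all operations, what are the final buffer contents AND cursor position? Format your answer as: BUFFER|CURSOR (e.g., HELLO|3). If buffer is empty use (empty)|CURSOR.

After op 1 (end): buf='PZIEM' cursor=5
After op 2 (left): buf='PZIEM' cursor=4
After op 3 (delete): buf='PZIE' cursor=4
After op 4 (insert('I')): buf='PZIEI' cursor=5
After op 5 (delete): buf='PZIEI' cursor=5
After op 6 (left): buf='PZIEI' cursor=4
After op 7 (delete): buf='PZIE' cursor=4
After op 8 (undo): buf='PZIEI' cursor=4

Answer: PZIEI|4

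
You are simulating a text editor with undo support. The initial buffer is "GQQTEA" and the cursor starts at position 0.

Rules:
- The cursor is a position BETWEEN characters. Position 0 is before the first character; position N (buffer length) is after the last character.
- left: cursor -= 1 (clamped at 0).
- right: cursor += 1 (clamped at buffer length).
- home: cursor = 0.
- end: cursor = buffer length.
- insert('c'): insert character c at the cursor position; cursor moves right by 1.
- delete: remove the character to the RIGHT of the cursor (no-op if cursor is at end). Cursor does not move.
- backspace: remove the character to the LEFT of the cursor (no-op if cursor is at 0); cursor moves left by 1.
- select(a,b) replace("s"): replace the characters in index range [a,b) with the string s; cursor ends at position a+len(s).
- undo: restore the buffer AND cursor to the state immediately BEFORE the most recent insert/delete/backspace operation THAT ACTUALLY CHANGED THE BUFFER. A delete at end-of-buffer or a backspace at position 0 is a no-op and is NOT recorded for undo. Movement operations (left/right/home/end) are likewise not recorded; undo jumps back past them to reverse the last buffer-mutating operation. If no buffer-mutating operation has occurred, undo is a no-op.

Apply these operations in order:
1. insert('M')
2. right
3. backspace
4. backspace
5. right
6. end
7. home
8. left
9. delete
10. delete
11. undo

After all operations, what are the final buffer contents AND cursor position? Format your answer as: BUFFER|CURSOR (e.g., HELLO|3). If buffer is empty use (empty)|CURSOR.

After op 1 (insert('M')): buf='MGQQTEA' cursor=1
After op 2 (right): buf='MGQQTEA' cursor=2
After op 3 (backspace): buf='MQQTEA' cursor=1
After op 4 (backspace): buf='QQTEA' cursor=0
After op 5 (right): buf='QQTEA' cursor=1
After op 6 (end): buf='QQTEA' cursor=5
After op 7 (home): buf='QQTEA' cursor=0
After op 8 (left): buf='QQTEA' cursor=0
After op 9 (delete): buf='QTEA' cursor=0
After op 10 (delete): buf='TEA' cursor=0
After op 11 (undo): buf='QTEA' cursor=0

Answer: QTEA|0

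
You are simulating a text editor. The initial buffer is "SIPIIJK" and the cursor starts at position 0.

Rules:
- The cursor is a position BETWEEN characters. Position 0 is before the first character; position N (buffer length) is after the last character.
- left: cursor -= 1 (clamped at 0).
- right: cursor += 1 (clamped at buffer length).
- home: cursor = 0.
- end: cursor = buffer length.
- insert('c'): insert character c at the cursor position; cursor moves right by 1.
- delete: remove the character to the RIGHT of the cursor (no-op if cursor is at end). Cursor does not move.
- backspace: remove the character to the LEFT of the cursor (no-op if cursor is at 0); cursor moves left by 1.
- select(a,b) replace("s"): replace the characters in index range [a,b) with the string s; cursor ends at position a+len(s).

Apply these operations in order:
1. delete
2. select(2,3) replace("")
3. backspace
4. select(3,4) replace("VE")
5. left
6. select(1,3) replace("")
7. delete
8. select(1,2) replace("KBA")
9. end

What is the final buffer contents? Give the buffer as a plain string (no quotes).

After op 1 (delete): buf='IPIIJK' cursor=0
After op 2 (select(2,3) replace("")): buf='IPIJK' cursor=2
After op 3 (backspace): buf='IIJK' cursor=1
After op 4 (select(3,4) replace("VE")): buf='IIJVE' cursor=5
After op 5 (left): buf='IIJVE' cursor=4
After op 6 (select(1,3) replace("")): buf='IVE' cursor=1
After op 7 (delete): buf='IE' cursor=1
After op 8 (select(1,2) replace("KBA")): buf='IKBA' cursor=4
After op 9 (end): buf='IKBA' cursor=4

Answer: IKBA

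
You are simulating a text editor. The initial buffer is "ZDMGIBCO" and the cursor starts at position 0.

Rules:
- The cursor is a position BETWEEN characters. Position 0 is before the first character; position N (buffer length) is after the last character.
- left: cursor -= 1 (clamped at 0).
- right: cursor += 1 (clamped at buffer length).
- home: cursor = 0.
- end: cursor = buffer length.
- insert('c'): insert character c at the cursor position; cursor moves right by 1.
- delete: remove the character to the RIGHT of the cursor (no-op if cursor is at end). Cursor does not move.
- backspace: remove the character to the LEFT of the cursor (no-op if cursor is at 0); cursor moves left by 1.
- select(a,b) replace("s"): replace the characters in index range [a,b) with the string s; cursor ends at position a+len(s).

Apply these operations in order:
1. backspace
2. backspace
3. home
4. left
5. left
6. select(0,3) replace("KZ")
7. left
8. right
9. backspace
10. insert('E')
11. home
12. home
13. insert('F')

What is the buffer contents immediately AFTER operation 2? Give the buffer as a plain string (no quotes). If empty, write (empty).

After op 1 (backspace): buf='ZDMGIBCO' cursor=0
After op 2 (backspace): buf='ZDMGIBCO' cursor=0

Answer: ZDMGIBCO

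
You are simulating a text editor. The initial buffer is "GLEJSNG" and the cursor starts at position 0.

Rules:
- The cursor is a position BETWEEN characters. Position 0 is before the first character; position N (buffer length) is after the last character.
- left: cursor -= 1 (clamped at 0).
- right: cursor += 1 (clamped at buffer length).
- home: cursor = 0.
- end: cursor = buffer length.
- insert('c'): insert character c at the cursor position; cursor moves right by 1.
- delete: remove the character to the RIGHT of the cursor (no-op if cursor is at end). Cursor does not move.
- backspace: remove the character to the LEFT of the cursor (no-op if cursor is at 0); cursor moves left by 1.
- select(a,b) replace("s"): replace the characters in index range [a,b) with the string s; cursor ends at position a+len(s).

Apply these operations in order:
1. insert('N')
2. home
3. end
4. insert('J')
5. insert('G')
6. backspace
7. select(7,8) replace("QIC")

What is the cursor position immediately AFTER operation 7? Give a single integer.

Answer: 10

Derivation:
After op 1 (insert('N')): buf='NGLEJSNG' cursor=1
After op 2 (home): buf='NGLEJSNG' cursor=0
After op 3 (end): buf='NGLEJSNG' cursor=8
After op 4 (insert('J')): buf='NGLEJSNGJ' cursor=9
After op 5 (insert('G')): buf='NGLEJSNGJG' cursor=10
After op 6 (backspace): buf='NGLEJSNGJ' cursor=9
After op 7 (select(7,8) replace("QIC")): buf='NGLEJSNQICJ' cursor=10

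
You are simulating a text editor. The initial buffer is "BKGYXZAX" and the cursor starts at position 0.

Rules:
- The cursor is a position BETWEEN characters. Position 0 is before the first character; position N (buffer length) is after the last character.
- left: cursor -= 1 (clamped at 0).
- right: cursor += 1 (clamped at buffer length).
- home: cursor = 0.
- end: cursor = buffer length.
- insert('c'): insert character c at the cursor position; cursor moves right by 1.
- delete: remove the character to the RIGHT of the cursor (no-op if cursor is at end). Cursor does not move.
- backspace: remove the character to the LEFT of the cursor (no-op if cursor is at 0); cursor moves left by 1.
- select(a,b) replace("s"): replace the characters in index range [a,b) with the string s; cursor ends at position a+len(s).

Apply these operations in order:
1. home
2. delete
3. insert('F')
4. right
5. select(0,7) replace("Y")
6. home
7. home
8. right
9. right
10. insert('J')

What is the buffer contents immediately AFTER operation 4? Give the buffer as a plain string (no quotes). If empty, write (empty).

Answer: FKGYXZAX

Derivation:
After op 1 (home): buf='BKGYXZAX' cursor=0
After op 2 (delete): buf='KGYXZAX' cursor=0
After op 3 (insert('F')): buf='FKGYXZAX' cursor=1
After op 4 (right): buf='FKGYXZAX' cursor=2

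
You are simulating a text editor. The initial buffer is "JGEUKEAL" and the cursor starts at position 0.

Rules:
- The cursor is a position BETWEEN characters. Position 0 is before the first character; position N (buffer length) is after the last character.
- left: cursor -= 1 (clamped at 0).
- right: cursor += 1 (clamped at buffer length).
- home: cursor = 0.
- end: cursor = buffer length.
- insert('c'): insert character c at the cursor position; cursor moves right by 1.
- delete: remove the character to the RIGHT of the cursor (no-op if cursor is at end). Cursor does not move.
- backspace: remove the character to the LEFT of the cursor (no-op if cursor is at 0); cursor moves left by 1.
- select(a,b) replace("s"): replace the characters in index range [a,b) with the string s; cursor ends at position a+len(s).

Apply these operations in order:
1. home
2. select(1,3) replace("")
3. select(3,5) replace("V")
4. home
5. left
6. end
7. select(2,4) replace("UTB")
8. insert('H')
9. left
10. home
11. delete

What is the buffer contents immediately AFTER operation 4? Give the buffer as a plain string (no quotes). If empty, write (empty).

After op 1 (home): buf='JGEUKEAL' cursor=0
After op 2 (select(1,3) replace("")): buf='JUKEAL' cursor=1
After op 3 (select(3,5) replace("V")): buf='JUKVL' cursor=4
After op 4 (home): buf='JUKVL' cursor=0

Answer: JUKVL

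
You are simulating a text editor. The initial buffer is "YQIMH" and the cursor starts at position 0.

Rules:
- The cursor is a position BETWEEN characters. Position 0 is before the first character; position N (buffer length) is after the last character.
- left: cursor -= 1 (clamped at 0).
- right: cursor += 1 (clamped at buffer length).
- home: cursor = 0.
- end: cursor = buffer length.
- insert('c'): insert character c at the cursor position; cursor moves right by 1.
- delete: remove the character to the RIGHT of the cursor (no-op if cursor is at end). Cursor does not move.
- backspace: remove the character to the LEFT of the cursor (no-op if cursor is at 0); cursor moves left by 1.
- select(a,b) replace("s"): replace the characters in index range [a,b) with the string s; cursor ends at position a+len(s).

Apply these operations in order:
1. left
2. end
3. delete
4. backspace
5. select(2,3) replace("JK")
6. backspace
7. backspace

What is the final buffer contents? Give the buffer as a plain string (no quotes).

After op 1 (left): buf='YQIMH' cursor=0
After op 2 (end): buf='YQIMH' cursor=5
After op 3 (delete): buf='YQIMH' cursor=5
After op 4 (backspace): buf='YQIM' cursor=4
After op 5 (select(2,3) replace("JK")): buf='YQJKM' cursor=4
After op 6 (backspace): buf='YQJM' cursor=3
After op 7 (backspace): buf='YQM' cursor=2

Answer: YQM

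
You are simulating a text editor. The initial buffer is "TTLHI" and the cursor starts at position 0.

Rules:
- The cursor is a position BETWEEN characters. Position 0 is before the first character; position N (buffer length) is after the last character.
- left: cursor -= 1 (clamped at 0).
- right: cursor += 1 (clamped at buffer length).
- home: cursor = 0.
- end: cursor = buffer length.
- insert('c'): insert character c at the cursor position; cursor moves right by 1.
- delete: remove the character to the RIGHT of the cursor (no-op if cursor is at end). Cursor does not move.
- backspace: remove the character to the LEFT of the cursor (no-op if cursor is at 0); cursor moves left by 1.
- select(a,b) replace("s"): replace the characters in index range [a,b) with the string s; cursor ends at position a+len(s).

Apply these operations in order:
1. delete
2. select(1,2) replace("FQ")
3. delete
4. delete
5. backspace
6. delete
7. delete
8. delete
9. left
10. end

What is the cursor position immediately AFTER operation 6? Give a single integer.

Answer: 2

Derivation:
After op 1 (delete): buf='TLHI' cursor=0
After op 2 (select(1,2) replace("FQ")): buf='TFQHI' cursor=3
After op 3 (delete): buf='TFQI' cursor=3
After op 4 (delete): buf='TFQ' cursor=3
After op 5 (backspace): buf='TF' cursor=2
After op 6 (delete): buf='TF' cursor=2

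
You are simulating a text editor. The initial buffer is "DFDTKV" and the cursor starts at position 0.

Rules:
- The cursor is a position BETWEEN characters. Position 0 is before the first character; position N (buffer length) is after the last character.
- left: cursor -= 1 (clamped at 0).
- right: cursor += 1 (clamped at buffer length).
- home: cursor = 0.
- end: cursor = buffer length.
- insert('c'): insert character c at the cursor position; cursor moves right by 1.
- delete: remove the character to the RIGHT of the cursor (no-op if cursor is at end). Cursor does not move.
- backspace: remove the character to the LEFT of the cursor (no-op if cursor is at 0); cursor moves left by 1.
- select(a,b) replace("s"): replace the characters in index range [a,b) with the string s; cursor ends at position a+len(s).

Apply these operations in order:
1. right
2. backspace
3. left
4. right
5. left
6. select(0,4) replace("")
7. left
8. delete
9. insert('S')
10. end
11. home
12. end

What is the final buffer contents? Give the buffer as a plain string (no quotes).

After op 1 (right): buf='DFDTKV' cursor=1
After op 2 (backspace): buf='FDTKV' cursor=0
After op 3 (left): buf='FDTKV' cursor=0
After op 4 (right): buf='FDTKV' cursor=1
After op 5 (left): buf='FDTKV' cursor=0
After op 6 (select(0,4) replace("")): buf='V' cursor=0
After op 7 (left): buf='V' cursor=0
After op 8 (delete): buf='(empty)' cursor=0
After op 9 (insert('S')): buf='S' cursor=1
After op 10 (end): buf='S' cursor=1
After op 11 (home): buf='S' cursor=0
After op 12 (end): buf='S' cursor=1

Answer: S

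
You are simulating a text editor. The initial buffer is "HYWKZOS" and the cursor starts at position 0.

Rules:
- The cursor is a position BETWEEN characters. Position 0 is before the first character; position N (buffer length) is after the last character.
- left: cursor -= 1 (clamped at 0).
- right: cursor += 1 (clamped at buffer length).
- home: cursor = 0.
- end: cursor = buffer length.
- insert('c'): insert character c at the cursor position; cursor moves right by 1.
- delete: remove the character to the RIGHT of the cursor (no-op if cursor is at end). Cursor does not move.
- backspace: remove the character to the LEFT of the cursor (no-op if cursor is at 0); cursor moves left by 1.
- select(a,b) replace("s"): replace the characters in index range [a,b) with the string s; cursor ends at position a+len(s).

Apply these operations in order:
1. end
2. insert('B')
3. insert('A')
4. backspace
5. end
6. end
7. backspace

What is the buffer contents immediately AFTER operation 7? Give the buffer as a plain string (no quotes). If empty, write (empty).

After op 1 (end): buf='HYWKZOS' cursor=7
After op 2 (insert('B')): buf='HYWKZOSB' cursor=8
After op 3 (insert('A')): buf='HYWKZOSBA' cursor=9
After op 4 (backspace): buf='HYWKZOSB' cursor=8
After op 5 (end): buf='HYWKZOSB' cursor=8
After op 6 (end): buf='HYWKZOSB' cursor=8
After op 7 (backspace): buf='HYWKZOS' cursor=7

Answer: HYWKZOS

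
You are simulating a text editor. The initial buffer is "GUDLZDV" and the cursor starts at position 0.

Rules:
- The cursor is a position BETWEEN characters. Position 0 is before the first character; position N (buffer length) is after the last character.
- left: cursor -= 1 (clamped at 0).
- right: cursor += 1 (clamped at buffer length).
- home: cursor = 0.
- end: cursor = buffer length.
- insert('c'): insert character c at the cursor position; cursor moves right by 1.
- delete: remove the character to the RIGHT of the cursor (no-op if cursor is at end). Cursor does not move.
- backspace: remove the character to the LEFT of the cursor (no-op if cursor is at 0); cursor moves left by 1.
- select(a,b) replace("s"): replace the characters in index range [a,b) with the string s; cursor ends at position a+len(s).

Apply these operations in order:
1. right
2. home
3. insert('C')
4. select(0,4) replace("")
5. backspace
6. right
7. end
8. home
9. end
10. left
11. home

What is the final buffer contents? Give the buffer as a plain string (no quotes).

Answer: LZDV

Derivation:
After op 1 (right): buf='GUDLZDV' cursor=1
After op 2 (home): buf='GUDLZDV' cursor=0
After op 3 (insert('C')): buf='CGUDLZDV' cursor=1
After op 4 (select(0,4) replace("")): buf='LZDV' cursor=0
After op 5 (backspace): buf='LZDV' cursor=0
After op 6 (right): buf='LZDV' cursor=1
After op 7 (end): buf='LZDV' cursor=4
After op 8 (home): buf='LZDV' cursor=0
After op 9 (end): buf='LZDV' cursor=4
After op 10 (left): buf='LZDV' cursor=3
After op 11 (home): buf='LZDV' cursor=0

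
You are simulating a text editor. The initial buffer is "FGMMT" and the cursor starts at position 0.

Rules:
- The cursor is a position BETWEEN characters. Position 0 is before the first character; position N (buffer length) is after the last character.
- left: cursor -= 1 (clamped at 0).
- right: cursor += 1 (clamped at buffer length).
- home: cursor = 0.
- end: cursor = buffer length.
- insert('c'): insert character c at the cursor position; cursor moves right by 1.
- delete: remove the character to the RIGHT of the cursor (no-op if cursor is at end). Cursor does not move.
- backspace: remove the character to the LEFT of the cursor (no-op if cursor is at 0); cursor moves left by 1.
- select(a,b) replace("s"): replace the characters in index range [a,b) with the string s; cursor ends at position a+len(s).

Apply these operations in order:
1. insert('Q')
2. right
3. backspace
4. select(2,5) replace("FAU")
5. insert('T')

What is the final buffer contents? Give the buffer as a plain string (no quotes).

Answer: QGFAUT

Derivation:
After op 1 (insert('Q')): buf='QFGMMT' cursor=1
After op 2 (right): buf='QFGMMT' cursor=2
After op 3 (backspace): buf='QGMMT' cursor=1
After op 4 (select(2,5) replace("FAU")): buf='QGFAU' cursor=5
After op 5 (insert('T')): buf='QGFAUT' cursor=6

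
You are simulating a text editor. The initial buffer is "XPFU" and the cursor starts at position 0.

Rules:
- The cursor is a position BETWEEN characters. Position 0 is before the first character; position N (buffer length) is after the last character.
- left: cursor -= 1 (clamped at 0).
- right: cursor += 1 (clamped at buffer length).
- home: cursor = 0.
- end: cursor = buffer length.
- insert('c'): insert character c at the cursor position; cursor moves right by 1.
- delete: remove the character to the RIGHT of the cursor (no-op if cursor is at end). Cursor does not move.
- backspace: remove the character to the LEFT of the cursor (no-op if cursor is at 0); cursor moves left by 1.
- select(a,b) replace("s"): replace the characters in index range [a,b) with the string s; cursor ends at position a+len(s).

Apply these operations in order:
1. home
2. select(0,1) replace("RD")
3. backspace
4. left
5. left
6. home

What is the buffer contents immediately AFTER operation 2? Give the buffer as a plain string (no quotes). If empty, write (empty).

Answer: RDPFU

Derivation:
After op 1 (home): buf='XPFU' cursor=0
After op 2 (select(0,1) replace("RD")): buf='RDPFU' cursor=2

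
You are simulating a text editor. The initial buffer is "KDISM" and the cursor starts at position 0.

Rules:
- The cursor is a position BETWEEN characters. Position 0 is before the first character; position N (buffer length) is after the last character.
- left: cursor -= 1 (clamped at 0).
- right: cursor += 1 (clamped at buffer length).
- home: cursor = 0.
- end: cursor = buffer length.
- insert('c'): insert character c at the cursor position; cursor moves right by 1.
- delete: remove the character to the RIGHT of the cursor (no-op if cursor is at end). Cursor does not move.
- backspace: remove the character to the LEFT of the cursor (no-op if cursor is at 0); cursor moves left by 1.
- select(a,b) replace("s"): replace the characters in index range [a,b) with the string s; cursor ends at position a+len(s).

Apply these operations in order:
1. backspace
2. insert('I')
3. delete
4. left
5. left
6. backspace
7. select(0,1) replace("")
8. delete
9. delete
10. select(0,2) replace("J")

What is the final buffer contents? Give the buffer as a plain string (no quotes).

Answer: J

Derivation:
After op 1 (backspace): buf='KDISM' cursor=0
After op 2 (insert('I')): buf='IKDISM' cursor=1
After op 3 (delete): buf='IDISM' cursor=1
After op 4 (left): buf='IDISM' cursor=0
After op 5 (left): buf='IDISM' cursor=0
After op 6 (backspace): buf='IDISM' cursor=0
After op 7 (select(0,1) replace("")): buf='DISM' cursor=0
After op 8 (delete): buf='ISM' cursor=0
After op 9 (delete): buf='SM' cursor=0
After op 10 (select(0,2) replace("J")): buf='J' cursor=1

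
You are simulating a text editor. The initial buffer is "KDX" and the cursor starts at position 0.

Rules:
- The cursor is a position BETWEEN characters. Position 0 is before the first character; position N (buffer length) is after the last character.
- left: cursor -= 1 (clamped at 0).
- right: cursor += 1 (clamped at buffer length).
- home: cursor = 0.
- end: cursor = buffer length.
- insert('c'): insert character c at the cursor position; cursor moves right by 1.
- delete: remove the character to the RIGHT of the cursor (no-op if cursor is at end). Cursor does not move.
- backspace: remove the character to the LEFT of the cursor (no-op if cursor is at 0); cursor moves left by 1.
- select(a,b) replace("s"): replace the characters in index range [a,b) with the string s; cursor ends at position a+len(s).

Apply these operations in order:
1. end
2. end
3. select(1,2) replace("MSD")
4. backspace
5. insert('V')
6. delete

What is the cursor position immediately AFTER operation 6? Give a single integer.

Answer: 4

Derivation:
After op 1 (end): buf='KDX' cursor=3
After op 2 (end): buf='KDX' cursor=3
After op 3 (select(1,2) replace("MSD")): buf='KMSDX' cursor=4
After op 4 (backspace): buf='KMSX' cursor=3
After op 5 (insert('V')): buf='KMSVX' cursor=4
After op 6 (delete): buf='KMSV' cursor=4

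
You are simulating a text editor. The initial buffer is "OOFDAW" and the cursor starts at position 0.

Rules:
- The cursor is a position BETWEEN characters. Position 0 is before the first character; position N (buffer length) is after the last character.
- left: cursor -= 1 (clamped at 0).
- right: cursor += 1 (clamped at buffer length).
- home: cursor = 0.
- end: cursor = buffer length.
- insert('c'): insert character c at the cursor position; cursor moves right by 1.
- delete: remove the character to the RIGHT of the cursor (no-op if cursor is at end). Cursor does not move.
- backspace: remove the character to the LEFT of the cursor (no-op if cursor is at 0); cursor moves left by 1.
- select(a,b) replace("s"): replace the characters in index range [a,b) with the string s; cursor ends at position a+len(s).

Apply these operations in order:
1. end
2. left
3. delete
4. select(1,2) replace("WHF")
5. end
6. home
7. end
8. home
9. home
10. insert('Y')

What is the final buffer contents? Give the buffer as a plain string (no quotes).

Answer: YOWHFFDA

Derivation:
After op 1 (end): buf='OOFDAW' cursor=6
After op 2 (left): buf='OOFDAW' cursor=5
After op 3 (delete): buf='OOFDA' cursor=5
After op 4 (select(1,2) replace("WHF")): buf='OWHFFDA' cursor=4
After op 5 (end): buf='OWHFFDA' cursor=7
After op 6 (home): buf='OWHFFDA' cursor=0
After op 7 (end): buf='OWHFFDA' cursor=7
After op 8 (home): buf='OWHFFDA' cursor=0
After op 9 (home): buf='OWHFFDA' cursor=0
After op 10 (insert('Y')): buf='YOWHFFDA' cursor=1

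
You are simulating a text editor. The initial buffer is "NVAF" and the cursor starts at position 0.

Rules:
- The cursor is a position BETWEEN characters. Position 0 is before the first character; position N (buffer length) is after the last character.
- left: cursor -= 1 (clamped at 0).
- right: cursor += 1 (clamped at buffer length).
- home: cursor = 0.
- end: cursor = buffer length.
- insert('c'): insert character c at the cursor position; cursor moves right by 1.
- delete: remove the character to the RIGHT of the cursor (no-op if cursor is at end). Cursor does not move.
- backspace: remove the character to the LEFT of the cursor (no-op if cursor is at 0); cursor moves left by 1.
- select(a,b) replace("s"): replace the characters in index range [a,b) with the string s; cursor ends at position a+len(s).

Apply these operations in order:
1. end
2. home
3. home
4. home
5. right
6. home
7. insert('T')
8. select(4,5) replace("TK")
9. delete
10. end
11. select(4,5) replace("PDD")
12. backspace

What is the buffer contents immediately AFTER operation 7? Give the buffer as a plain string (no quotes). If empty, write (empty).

Answer: TNVAF

Derivation:
After op 1 (end): buf='NVAF' cursor=4
After op 2 (home): buf='NVAF' cursor=0
After op 3 (home): buf='NVAF' cursor=0
After op 4 (home): buf='NVAF' cursor=0
After op 5 (right): buf='NVAF' cursor=1
After op 6 (home): buf='NVAF' cursor=0
After op 7 (insert('T')): buf='TNVAF' cursor=1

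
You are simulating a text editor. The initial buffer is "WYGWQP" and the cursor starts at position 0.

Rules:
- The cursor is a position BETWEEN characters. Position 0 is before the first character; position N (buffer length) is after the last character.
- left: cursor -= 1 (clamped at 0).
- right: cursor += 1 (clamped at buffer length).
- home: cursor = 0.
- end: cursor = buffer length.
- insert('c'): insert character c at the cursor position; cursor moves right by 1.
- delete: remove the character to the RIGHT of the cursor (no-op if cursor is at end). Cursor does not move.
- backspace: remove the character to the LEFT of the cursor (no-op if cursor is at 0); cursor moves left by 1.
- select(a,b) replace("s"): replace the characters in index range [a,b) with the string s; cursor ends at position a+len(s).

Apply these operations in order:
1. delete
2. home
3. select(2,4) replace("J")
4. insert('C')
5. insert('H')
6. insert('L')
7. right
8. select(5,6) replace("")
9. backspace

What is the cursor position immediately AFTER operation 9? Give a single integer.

Answer: 4

Derivation:
After op 1 (delete): buf='YGWQP' cursor=0
After op 2 (home): buf='YGWQP' cursor=0
After op 3 (select(2,4) replace("J")): buf='YGJP' cursor=3
After op 4 (insert('C')): buf='YGJCP' cursor=4
After op 5 (insert('H')): buf='YGJCHP' cursor=5
After op 6 (insert('L')): buf='YGJCHLP' cursor=6
After op 7 (right): buf='YGJCHLP' cursor=7
After op 8 (select(5,6) replace("")): buf='YGJCHP' cursor=5
After op 9 (backspace): buf='YGJCP' cursor=4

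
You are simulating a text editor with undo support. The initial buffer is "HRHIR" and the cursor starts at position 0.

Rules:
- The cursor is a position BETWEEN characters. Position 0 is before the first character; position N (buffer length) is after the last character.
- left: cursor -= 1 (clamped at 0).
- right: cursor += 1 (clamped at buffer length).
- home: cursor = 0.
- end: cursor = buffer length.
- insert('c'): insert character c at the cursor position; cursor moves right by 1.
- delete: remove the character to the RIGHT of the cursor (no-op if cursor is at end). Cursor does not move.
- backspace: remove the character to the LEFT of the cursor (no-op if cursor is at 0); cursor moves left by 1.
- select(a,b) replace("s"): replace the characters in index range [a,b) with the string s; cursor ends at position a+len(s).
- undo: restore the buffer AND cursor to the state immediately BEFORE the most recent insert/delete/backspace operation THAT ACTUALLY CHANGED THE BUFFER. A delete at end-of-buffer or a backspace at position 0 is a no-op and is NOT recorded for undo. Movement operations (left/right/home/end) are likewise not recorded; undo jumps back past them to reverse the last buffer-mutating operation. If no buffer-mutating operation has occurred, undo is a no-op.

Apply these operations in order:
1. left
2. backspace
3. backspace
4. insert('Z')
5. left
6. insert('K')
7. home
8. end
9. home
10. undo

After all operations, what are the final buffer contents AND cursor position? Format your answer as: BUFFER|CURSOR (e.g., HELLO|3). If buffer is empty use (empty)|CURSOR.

After op 1 (left): buf='HRHIR' cursor=0
After op 2 (backspace): buf='HRHIR' cursor=0
After op 3 (backspace): buf='HRHIR' cursor=0
After op 4 (insert('Z')): buf='ZHRHIR' cursor=1
After op 5 (left): buf='ZHRHIR' cursor=0
After op 6 (insert('K')): buf='KZHRHIR' cursor=1
After op 7 (home): buf='KZHRHIR' cursor=0
After op 8 (end): buf='KZHRHIR' cursor=7
After op 9 (home): buf='KZHRHIR' cursor=0
After op 10 (undo): buf='ZHRHIR' cursor=0

Answer: ZHRHIR|0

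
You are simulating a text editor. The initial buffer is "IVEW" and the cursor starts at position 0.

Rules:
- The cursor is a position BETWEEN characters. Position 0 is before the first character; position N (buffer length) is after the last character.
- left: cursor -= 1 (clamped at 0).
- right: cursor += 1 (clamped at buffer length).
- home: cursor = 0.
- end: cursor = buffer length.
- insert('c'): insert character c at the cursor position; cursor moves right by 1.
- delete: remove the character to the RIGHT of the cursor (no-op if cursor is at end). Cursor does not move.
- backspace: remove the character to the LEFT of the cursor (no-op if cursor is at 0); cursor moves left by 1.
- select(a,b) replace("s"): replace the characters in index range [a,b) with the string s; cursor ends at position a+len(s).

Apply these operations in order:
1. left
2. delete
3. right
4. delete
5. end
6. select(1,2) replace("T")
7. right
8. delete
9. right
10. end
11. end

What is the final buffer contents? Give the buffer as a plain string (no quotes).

Answer: VT

Derivation:
After op 1 (left): buf='IVEW' cursor=0
After op 2 (delete): buf='VEW' cursor=0
After op 3 (right): buf='VEW' cursor=1
After op 4 (delete): buf='VW' cursor=1
After op 5 (end): buf='VW' cursor=2
After op 6 (select(1,2) replace("T")): buf='VT' cursor=2
After op 7 (right): buf='VT' cursor=2
After op 8 (delete): buf='VT' cursor=2
After op 9 (right): buf='VT' cursor=2
After op 10 (end): buf='VT' cursor=2
After op 11 (end): buf='VT' cursor=2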